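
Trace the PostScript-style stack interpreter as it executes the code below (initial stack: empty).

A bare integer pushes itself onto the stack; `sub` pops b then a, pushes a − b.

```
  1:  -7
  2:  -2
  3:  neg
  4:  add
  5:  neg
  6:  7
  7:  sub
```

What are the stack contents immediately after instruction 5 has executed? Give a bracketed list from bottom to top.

[5]

-7  → [-7]
-2  → [-7, -2]
neg → [-7, 2]
add → [-5]
neg → [5]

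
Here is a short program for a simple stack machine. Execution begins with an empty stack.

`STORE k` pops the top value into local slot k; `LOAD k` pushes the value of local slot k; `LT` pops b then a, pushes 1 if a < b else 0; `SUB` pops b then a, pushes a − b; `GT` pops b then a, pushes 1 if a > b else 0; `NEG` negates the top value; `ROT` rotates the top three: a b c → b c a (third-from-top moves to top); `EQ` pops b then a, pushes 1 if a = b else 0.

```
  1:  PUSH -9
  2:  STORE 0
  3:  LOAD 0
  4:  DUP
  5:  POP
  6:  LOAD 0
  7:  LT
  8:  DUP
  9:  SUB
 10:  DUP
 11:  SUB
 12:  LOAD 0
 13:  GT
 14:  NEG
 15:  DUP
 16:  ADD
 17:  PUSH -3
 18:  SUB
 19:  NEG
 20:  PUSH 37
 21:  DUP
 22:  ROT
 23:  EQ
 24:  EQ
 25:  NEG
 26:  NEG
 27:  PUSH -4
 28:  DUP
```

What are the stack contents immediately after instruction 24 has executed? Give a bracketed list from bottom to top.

[0]

PUSH -9 : -9
STORE 0 : (empty)
LOAD 0  : -9
DUP     : -9 -9
POP     : -9
LOAD 0  : -9 -9
LT      : 0
DUP     : 0 0
SUB     : 0
DUP     : 0 0
SUB     : 0
LOAD 0  : 0 -9
GT      : 1
NEG     : -1
DUP     : -1 -1
ADD     : -2
PUSH -3 : -2 -3
SUB     : 1
NEG     : -1
PUSH 37 : -1 37
DUP     : -1 37 37
ROT     : 37 37 -1
EQ      : 37 0
EQ      : 0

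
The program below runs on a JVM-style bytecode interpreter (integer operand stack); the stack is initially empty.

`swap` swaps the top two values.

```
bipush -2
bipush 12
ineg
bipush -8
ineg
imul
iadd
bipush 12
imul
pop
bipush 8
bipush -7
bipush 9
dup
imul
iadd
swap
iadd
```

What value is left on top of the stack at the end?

82

bipush -2 → [-2]
bipush 12 → [-2, 12]
ineg      → [-2, -12]
bipush -8 → [-2, -12, -8]
ineg      → [-2, -12, 8]
imul      → [-2, -96]
iadd      → [-98]
bipush 12 → [-98, 12]
imul      → [-1176]
pop       → []
bipush 8  → [8]
bipush -7 → [8, -7]
bipush 9  → [8, -7, 9]
dup       → [8, -7, 9, 9]
imul      → [8, -7, 81]
iadd      → [8, 74]
swap      → [74, 8]
iadd      → [82]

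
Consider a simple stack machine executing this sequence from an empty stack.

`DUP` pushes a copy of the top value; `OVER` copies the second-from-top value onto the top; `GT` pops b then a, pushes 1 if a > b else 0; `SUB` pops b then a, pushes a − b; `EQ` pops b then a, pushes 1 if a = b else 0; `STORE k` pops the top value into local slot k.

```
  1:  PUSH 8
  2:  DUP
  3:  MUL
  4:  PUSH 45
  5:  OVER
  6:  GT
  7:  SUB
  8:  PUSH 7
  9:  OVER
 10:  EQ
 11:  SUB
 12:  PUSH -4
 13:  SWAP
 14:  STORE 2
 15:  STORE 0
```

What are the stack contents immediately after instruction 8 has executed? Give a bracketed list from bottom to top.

PUSH 8  -> [8]
DUP     -> [8, 8]
MUL     -> [64]
PUSH 45 -> [64, 45]
OVER    -> [64, 45, 64]
GT      -> [64, 0]
SUB     -> [64]
PUSH 7  -> [64, 7]

[64, 7]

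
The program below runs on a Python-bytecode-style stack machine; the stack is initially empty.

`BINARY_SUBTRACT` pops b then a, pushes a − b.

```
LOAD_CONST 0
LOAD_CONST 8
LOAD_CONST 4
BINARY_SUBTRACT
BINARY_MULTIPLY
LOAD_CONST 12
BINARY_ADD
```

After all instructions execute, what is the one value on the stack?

LOAD_CONST 0    : 0
LOAD_CONST 8    : 0 8
LOAD_CONST 4    : 0 8 4
BINARY_SUBTRACT : 0 4
BINARY_MULTIPLY : 0
LOAD_CONST 12   : 0 12
BINARY_ADD      : 12

12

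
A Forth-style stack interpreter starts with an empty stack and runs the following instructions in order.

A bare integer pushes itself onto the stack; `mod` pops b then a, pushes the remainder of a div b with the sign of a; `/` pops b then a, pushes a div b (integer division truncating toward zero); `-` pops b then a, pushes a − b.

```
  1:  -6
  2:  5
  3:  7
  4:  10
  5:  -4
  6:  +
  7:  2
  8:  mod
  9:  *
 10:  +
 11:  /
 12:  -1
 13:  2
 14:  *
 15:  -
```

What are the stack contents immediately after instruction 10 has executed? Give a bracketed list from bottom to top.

-6   [-6]
5    [-6, 5]
7    [-6, 5, 7]
10   [-6, 5, 7, 10]
-4   [-6, 5, 7, 10, -4]
+    [-6, 5, 7, 6]
2    [-6, 5, 7, 6, 2]
mod  [-6, 5, 7, 0]
*    [-6, 5, 0]
+    [-6, 5]

[-6, 5]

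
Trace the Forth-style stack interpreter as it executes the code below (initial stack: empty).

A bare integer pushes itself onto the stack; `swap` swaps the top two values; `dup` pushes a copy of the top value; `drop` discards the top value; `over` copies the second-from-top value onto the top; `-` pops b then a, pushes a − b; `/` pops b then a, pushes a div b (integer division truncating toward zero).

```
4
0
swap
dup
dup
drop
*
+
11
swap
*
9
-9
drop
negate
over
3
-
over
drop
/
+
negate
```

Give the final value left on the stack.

4      → 4
0      → 4 0
swap   → 0 4
dup    → 0 4 4
dup    → 0 4 4 4
drop   → 0 4 4
*      → 0 16
+      → 16
11     → 16 11
swap   → 11 16
*      → 176
9      → 176 9
-9     → 176 9 -9
drop   → 176 9
negate → 176 -9
over   → 176 -9 176
3      → 176 -9 176 3
-      → 176 -9 173
over   → 176 -9 173 -9
drop   → 176 -9 173
/      → 176 0
+      → 176
negate → -176

-176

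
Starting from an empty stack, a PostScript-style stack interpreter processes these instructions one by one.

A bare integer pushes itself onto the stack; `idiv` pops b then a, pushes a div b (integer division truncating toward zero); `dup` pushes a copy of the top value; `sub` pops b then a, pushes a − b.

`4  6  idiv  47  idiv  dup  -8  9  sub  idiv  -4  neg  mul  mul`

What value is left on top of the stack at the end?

4     4
6     4 6
idiv  0
47    0 47
idiv  0
dup   0 0
-8    0 0 -8
9     0 0 -8 9
sub   0 0 -17
idiv  0 0
-4    0 0 -4
neg   0 0 4
mul   0 0
mul   0

0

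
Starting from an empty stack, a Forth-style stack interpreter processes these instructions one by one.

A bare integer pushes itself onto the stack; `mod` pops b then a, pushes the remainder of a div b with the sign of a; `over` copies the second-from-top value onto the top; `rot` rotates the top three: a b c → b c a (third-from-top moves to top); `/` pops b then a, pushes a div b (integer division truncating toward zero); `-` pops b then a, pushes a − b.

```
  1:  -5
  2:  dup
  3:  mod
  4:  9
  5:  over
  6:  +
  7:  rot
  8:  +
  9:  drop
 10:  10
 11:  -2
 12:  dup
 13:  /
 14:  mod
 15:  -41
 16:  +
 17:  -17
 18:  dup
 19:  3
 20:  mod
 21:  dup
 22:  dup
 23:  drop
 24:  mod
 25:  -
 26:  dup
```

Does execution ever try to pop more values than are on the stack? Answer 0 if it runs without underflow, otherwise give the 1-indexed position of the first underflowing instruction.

-5   -> -5
dup  -> -5 -5
mod  -> 0
9    -> 0 9
over -> 0 9 0
+    -> 0 9
rot  — needs 3 operands, stack has 2 → underflow

7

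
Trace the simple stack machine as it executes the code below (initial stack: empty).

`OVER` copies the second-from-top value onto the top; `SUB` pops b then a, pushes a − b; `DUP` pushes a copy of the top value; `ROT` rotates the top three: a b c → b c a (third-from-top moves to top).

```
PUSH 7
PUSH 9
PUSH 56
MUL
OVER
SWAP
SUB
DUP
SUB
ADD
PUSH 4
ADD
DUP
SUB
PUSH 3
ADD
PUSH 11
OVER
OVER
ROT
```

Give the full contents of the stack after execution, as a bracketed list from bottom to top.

[3, 3, 11, 11]

PUSH 7   [7]
PUSH 9   [7, 9]
PUSH 56  [7, 9, 56]
MUL      [7, 504]
OVER     [7, 504, 7]
SWAP     [7, 7, 504]
SUB      [7, -497]
DUP      [7, -497, -497]
SUB      [7, 0]
ADD      [7]
PUSH 4   [7, 4]
ADD      [11]
DUP      [11, 11]
SUB      [0]
PUSH 3   [0, 3]
ADD      [3]
PUSH 11  [3, 11]
OVER     [3, 11, 3]
OVER     [3, 11, 3, 11]
ROT      [3, 3, 11, 11]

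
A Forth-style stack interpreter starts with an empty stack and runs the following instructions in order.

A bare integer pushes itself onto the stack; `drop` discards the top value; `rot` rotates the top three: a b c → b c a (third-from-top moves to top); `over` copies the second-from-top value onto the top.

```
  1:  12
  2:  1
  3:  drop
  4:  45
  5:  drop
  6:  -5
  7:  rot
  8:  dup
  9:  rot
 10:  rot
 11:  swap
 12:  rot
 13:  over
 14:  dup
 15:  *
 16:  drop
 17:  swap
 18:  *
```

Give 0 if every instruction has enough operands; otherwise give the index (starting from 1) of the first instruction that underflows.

12   : [12]
1    : [12, 1]
drop : [12]
45   : [12, 45]
drop : [12]
-5   : [12, -5]
rot  — needs 3 operands, stack has 2 → underflow

7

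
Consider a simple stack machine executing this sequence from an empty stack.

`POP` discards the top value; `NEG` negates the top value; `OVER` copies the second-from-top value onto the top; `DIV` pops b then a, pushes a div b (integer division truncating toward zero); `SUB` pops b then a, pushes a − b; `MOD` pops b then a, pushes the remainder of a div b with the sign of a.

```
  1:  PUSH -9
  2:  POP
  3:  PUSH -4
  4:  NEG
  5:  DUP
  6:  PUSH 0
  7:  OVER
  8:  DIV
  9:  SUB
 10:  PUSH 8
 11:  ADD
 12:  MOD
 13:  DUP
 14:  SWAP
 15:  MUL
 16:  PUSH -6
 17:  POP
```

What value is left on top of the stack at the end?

PUSH -9  -9
POP      (empty)
PUSH -4  -4
NEG      4
DUP      4 4
PUSH 0   4 4 0
OVER     4 4 0 4
DIV      4 4 0
SUB      4 4
PUSH 8   4 4 8
ADD      4 12
MOD      4
DUP      4 4
SWAP     4 4
MUL      16
PUSH -6  16 -6
POP      16

16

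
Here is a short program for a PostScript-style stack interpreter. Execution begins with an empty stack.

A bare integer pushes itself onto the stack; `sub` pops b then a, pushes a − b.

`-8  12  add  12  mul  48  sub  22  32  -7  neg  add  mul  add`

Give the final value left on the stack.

858

-8  -> -8
12  -> -8 12
add -> 4
12  -> 4 12
mul -> 48
48  -> 48 48
sub -> 0
22  -> 0 22
32  -> 0 22 32
-7  -> 0 22 32 -7
neg -> 0 22 32 7
add -> 0 22 39
mul -> 0 858
add -> 858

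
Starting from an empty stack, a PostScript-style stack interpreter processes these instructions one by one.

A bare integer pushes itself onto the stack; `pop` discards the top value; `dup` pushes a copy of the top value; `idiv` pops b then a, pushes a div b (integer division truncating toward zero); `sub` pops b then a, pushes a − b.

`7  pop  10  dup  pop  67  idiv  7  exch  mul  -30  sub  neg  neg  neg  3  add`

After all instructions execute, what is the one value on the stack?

-27

7    -> 7
pop  -> (empty)
10   -> 10
dup  -> 10 10
pop  -> 10
67   -> 10 67
idiv -> 0
7    -> 0 7
exch -> 7 0
mul  -> 0
-30  -> 0 -30
sub  -> 30
neg  -> -30
neg  -> 30
neg  -> -30
3    -> -30 3
add  -> -27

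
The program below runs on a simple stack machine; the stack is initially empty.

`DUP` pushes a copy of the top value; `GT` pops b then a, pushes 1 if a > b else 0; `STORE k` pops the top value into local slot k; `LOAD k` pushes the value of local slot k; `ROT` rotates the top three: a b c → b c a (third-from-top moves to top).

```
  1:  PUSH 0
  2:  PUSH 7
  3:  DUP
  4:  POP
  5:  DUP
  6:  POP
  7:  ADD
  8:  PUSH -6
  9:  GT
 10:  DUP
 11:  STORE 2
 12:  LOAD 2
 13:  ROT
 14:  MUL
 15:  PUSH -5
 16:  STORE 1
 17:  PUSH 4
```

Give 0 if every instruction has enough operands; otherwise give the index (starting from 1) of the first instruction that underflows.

PUSH 0   [0]
PUSH 7   [0, 7]
DUP      [0, 7, 7]
POP      [0, 7]
DUP      [0, 7, 7]
POP      [0, 7]
ADD      [7]
PUSH -6  [7, -6]
GT       [1]
DUP      [1, 1]
STORE 2  [1]
LOAD 2   [1, 1]
ROT  — needs 3 operands, stack has 2 → underflow

13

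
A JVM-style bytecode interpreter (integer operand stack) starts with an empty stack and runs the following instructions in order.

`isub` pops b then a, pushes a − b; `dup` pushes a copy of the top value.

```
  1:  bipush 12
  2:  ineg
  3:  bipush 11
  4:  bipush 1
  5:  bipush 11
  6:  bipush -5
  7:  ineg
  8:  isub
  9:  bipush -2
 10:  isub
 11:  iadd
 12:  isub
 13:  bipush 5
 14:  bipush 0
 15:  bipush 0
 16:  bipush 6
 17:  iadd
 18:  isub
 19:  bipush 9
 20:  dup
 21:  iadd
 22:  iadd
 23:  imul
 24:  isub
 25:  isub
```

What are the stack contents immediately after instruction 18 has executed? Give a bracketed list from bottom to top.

bipush 12 : 12
ineg      : -12
bipush 11 : -12 11
bipush 1  : -12 11 1
bipush 11 : -12 11 1 11
bipush -5 : -12 11 1 11 -5
ineg      : -12 11 1 11 5
isub      : -12 11 1 6
bipush -2 : -12 11 1 6 -2
isub      : -12 11 1 8
iadd      : -12 11 9
isub      : -12 2
bipush 5  : -12 2 5
bipush 0  : -12 2 5 0
bipush 0  : -12 2 5 0 0
bipush 6  : -12 2 5 0 0 6
iadd      : -12 2 5 0 6
isub      : -12 2 5 -6

[-12, 2, 5, -6]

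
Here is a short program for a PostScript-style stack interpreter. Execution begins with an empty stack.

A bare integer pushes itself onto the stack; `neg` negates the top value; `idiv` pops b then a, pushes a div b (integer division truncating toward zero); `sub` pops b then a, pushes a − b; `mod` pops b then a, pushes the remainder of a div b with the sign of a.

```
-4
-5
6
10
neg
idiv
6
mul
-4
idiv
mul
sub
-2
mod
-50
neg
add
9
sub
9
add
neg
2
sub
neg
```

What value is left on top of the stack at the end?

-4   → -4
-5   → -4 -5
6    → -4 -5 6
10   → -4 -5 6 10
neg  → -4 -5 6 -10
idiv → -4 -5 0
6    → -4 -5 0 6
mul  → -4 -5 0
-4   → -4 -5 0 -4
idiv → -4 -5 0
mul  → -4 0
sub  → -4
-2   → -4 -2
mod  → 0
-50  → 0 -50
neg  → 0 50
add  → 50
9    → 50 9
sub  → 41
9    → 41 9
add  → 50
neg  → -50
2    → -50 2
sub  → -52
neg  → 52

52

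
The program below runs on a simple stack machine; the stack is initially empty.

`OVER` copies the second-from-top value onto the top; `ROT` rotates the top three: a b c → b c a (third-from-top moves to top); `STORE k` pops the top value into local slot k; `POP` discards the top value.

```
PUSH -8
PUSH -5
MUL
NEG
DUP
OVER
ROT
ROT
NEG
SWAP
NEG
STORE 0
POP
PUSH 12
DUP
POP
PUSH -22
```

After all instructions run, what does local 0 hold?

PUSH -8  : -8
PUSH -5  : -8 -5
MUL      : 40
NEG      : -40
DUP      : -40 -40
OVER     : -40 -40 -40
ROT      : -40 -40 -40
ROT      : -40 -40 -40
NEG      : -40 -40 40
SWAP     : -40 40 -40
NEG      : -40 40 40
STORE 0  : -40 40
POP      : -40
PUSH 12  : -40 12
DUP      : -40 12 12
POP      : -40 12
PUSH -22 : -40 12 -22

40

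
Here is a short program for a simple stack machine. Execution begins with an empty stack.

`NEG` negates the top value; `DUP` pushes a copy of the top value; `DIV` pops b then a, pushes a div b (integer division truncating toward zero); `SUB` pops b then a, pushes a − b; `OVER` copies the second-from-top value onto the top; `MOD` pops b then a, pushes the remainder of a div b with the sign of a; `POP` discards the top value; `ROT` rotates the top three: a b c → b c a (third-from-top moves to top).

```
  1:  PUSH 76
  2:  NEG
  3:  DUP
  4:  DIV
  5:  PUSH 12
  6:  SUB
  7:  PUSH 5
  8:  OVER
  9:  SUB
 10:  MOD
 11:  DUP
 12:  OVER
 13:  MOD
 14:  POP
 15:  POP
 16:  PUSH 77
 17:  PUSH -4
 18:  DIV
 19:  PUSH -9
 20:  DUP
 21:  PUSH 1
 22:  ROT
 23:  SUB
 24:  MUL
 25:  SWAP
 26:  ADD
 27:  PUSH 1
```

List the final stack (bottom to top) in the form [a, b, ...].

PUSH 76 -> 76
NEG     -> -76
DUP     -> -76 -76
DIV     -> 1
PUSH 12 -> 1 12
SUB     -> -11
PUSH 5  -> -11 5
OVER    -> -11 5 -11
SUB     -> -11 16
MOD     -> -11
DUP     -> -11 -11
OVER    -> -11 -11 -11
MOD     -> -11 0
POP     -> -11
POP     -> (empty)
PUSH 77 -> 77
PUSH -4 -> 77 -4
DIV     -> -19
PUSH -9 -> -19 -9
DUP     -> -19 -9 -9
PUSH 1  -> -19 -9 -9 1
ROT     -> -19 -9 1 -9
SUB     -> -19 -9 10
MUL     -> -19 -90
SWAP    -> -90 -19
ADD     -> -109
PUSH 1  -> -109 1

[-109, 1]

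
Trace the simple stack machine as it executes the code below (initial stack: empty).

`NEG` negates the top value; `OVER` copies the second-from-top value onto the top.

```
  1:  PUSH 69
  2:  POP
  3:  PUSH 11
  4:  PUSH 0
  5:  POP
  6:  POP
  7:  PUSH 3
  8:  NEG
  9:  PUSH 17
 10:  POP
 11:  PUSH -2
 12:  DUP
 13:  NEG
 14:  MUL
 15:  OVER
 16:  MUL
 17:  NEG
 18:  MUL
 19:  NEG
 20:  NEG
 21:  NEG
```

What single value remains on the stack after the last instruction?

-36

PUSH 69 : 69
POP     : (empty)
PUSH 11 : 11
PUSH 0  : 11 0
POP     : 11
POP     : (empty)
PUSH 3  : 3
NEG     : -3
PUSH 17 : -3 17
POP     : -3
PUSH -2 : -3 -2
DUP     : -3 -2 -2
NEG     : -3 -2 2
MUL     : -3 -4
OVER    : -3 -4 -3
MUL     : -3 12
NEG     : -3 -12
MUL     : 36
NEG     : -36
NEG     : 36
NEG     : -36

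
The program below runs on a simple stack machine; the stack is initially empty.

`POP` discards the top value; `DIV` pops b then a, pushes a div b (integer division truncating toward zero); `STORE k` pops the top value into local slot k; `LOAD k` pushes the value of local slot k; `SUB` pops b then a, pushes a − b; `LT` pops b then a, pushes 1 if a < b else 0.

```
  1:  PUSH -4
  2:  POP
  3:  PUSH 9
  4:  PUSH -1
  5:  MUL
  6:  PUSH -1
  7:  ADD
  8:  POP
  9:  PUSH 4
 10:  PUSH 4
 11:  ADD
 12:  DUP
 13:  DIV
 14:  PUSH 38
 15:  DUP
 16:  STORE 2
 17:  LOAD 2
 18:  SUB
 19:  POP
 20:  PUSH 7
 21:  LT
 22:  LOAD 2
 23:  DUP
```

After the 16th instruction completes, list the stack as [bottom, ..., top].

PUSH -4 : [-4]
POP     : []
PUSH 9  : [9]
PUSH -1 : [9, -1]
MUL     : [-9]
PUSH -1 : [-9, -1]
ADD     : [-10]
POP     : []
PUSH 4  : [4]
PUSH 4  : [4, 4]
ADD     : [8]
DUP     : [8, 8]
DIV     : [1]
PUSH 38 : [1, 38]
DUP     : [1, 38, 38]
STORE 2 : [1, 38]

[1, 38]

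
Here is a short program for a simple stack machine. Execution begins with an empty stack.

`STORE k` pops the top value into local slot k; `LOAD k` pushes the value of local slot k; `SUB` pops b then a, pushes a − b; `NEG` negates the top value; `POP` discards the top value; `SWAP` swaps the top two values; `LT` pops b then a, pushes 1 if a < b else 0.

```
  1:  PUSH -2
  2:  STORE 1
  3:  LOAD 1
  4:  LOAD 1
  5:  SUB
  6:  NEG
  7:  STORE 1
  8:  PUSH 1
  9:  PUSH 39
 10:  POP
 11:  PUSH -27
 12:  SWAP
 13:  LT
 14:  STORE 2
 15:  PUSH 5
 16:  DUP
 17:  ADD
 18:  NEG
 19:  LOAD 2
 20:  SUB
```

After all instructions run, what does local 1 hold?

PUSH -2   [-2]
STORE 1   []
LOAD 1    [-2]
LOAD 1    [-2, -2]
SUB       [0]
NEG       [0]
STORE 1   []
PUSH 1    [1]
PUSH 39   [1, 39]
POP       [1]
PUSH -27  [1, -27]
SWAP      [-27, 1]
LT        [1]
STORE 2   []
PUSH 5    [5]
DUP       [5, 5]
ADD       [10]
NEG       [-10]
LOAD 2    [-10, 1]
SUB       [-11]

0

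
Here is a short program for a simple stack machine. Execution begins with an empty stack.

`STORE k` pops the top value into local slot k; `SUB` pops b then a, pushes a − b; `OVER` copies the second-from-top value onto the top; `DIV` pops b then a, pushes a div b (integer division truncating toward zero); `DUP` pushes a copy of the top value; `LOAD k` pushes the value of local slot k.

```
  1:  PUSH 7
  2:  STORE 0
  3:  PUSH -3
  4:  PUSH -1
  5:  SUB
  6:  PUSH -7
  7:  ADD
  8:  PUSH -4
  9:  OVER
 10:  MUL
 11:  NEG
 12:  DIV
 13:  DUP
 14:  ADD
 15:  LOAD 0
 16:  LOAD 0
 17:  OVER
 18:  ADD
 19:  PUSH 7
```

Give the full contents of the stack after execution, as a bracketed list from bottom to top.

[0, 7, 14, 7]

PUSH 7  → 7
STORE 0 → (empty)
PUSH -3 → -3
PUSH -1 → -3 -1
SUB     → -2
PUSH -7 → -2 -7
ADD     → -9
PUSH -4 → -9 -4
OVER    → -9 -4 -9
MUL     → -9 36
NEG     → -9 -36
DIV     → 0
DUP     → 0 0
ADD     → 0
LOAD 0  → 0 7
LOAD 0  → 0 7 7
OVER    → 0 7 7 7
ADD     → 0 7 14
PUSH 7  → 0 7 14 7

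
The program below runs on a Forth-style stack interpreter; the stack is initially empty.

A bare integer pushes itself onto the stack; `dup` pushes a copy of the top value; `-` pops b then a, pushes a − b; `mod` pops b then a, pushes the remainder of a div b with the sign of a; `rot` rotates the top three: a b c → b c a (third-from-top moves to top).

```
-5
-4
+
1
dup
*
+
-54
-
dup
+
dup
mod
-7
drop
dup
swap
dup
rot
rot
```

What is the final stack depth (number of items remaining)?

3

-5   -> -5
-4   -> -5 -4
+    -> -9
1    -> -9 1
dup  -> -9 1 1
*    -> -9 1
+    -> -8
-54  -> -8 -54
-    -> 46
dup  -> 46 46
+    -> 92
dup  -> 92 92
mod  -> 0
-7   -> 0 -7
drop -> 0
dup  -> 0 0
swap -> 0 0
dup  -> 0 0 0
rot  -> 0 0 0
rot  -> 0 0 0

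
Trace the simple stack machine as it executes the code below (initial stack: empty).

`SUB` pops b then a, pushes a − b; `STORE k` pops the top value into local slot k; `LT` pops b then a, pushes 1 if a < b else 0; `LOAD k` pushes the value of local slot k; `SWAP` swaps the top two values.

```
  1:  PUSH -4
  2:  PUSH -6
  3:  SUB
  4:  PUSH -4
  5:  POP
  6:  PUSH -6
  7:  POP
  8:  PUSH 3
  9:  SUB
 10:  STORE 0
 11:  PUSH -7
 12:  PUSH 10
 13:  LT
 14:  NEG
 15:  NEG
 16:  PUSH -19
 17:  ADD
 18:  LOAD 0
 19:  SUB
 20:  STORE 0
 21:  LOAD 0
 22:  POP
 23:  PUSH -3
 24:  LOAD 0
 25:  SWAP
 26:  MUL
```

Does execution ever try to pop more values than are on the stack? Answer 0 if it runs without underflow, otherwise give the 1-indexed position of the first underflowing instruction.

0

PUSH -4  : -4
PUSH -6  : -4 -6
SUB      : 2
PUSH -4  : 2 -4
POP      : 2
PUSH -6  : 2 -6
POP      : 2
PUSH 3   : 2 3
SUB      : -1
STORE 0  : (empty)
PUSH -7  : -7
PUSH 10  : -7 10
LT       : 1
NEG      : -1
NEG      : 1
PUSH -19 : 1 -19
ADD      : -18
LOAD 0   : -18 -1
SUB      : -17
STORE 0  : (empty)
LOAD 0   : -17
POP      : (empty)
PUSH -3  : -3
LOAD 0   : -3 -17
SWAP     : -17 -3
MUL      : 51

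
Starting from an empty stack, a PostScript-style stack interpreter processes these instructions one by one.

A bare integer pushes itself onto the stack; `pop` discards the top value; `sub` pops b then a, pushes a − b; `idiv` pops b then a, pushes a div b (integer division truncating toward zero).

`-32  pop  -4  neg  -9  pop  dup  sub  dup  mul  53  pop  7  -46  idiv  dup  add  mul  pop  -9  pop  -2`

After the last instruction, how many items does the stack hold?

-32  → -32
pop  → (empty)
-4   → -4
neg  → 4
-9   → 4 -9
pop  → 4
dup  → 4 4
sub  → 0
dup  → 0 0
mul  → 0
53   → 0 53
pop  → 0
7    → 0 7
-46  → 0 7 -46
idiv → 0 0
dup  → 0 0 0
add  → 0 0
mul  → 0
pop  → (empty)
-9   → -9
pop  → (empty)
-2   → -2

1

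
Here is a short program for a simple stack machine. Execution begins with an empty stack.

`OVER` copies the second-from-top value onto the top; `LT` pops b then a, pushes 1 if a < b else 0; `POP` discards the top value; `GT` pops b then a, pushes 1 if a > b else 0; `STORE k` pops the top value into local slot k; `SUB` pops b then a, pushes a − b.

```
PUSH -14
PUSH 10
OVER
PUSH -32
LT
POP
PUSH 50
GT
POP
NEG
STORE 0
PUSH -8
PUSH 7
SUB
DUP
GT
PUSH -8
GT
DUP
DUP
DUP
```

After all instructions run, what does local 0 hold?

PUSH -14 -> [-14]
PUSH 10  -> [-14, 10]
OVER     -> [-14, 10, -14]
PUSH -32 -> [-14, 10, -14, -32]
LT       -> [-14, 10, 0]
POP      -> [-14, 10]
PUSH 50  -> [-14, 10, 50]
GT       -> [-14, 0]
POP      -> [-14]
NEG      -> [14]
STORE 0  -> []
PUSH -8  -> [-8]
PUSH 7   -> [-8, 7]
SUB      -> [-15]
DUP      -> [-15, -15]
GT       -> [0]
PUSH -8  -> [0, -8]
GT       -> [1]
DUP      -> [1, 1]
DUP      -> [1, 1, 1]
DUP      -> [1, 1, 1, 1]

14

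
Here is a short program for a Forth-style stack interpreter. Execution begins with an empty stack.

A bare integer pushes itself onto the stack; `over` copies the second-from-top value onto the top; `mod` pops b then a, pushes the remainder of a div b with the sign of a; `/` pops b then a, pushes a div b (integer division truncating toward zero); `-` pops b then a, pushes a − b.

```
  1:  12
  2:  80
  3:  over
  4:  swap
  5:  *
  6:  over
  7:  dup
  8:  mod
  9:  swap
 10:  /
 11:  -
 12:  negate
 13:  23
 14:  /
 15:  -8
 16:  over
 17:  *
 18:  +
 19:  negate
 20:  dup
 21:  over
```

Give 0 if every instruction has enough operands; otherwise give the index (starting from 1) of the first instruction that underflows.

12     → [12]
80     → [12, 80]
over   → [12, 80, 12]
swap   → [12, 12, 80]
*      → [12, 960]
over   → [12, 960, 12]
dup    → [12, 960, 12, 12]
mod    → [12, 960, 0]
swap   → [12, 0, 960]
/      → [12, 0]
-      → [12]
negate → [-12]
23     → [-12, 23]
/      → [0]
-8     → [0, -8]
over   → [0, -8, 0]
*      → [0, 0]
+      → [0]
negate → [0]
dup    → [0, 0]
over   → [0, 0, 0]

0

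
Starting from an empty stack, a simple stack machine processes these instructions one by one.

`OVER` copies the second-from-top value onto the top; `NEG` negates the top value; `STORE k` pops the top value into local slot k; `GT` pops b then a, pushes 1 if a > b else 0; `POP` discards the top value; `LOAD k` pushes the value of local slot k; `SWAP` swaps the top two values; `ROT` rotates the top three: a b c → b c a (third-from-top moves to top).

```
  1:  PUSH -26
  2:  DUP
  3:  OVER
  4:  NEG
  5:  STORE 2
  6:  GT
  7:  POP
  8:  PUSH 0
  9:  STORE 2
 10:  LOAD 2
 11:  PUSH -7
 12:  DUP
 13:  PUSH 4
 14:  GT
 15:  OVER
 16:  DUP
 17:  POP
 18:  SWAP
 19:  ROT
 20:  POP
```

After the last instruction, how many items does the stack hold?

3

PUSH -26 → -26
DUP      → -26 -26
OVER     → -26 -26 -26
NEG      → -26 -26 26
STORE 2  → -26 -26
GT       → 0
POP      → (empty)
PUSH 0   → 0
STORE 2  → (empty)
LOAD 2   → 0
PUSH -7  → 0 -7
DUP      → 0 -7 -7
PUSH 4   → 0 -7 -7 4
GT       → 0 -7 0
OVER     → 0 -7 0 -7
DUP      → 0 -7 0 -7 -7
POP      → 0 -7 0 -7
SWAP     → 0 -7 -7 0
ROT      → 0 -7 0 -7
POP      → 0 -7 0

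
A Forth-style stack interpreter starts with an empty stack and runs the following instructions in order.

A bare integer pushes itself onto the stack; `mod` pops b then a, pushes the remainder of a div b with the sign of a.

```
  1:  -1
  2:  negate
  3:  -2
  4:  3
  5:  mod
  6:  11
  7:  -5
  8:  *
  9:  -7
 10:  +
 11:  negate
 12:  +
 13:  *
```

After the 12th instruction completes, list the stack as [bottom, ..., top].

[1, 60]

-1     → -1
negate → 1
-2     → 1 -2
3      → 1 -2 3
mod    → 1 -2
11     → 1 -2 11
-5     → 1 -2 11 -5
*      → 1 -2 -55
-7     → 1 -2 -55 -7
+      → 1 -2 -62
negate → 1 -2 62
+      → 1 60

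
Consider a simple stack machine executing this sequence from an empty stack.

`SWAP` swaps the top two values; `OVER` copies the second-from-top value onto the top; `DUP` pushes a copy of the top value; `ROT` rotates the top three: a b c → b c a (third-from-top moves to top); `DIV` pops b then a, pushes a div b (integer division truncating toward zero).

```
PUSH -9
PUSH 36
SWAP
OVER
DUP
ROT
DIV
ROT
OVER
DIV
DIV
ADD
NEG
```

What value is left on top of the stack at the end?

-36

PUSH -9 : [-9]
PUSH 36 : [-9, 36]
SWAP    : [36, -9]
OVER    : [36, -9, 36]
DUP     : [36, -9, 36, 36]
ROT     : [36, 36, 36, -9]
DIV     : [36, 36, -4]
ROT     : [36, -4, 36]
OVER    : [36, -4, 36, -4]
DIV     : [36, -4, -9]
DIV     : [36, 0]
ADD     : [36]
NEG     : [-36]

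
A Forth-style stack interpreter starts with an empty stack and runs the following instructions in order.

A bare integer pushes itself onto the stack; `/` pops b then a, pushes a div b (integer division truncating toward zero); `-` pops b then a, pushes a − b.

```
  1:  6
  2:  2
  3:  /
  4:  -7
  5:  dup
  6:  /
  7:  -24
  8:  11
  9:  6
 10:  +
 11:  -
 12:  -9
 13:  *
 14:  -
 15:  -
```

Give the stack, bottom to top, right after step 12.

[3, 1, -41, -9]

6   -> [6]
2   -> [6, 2]
/   -> [3]
-7  -> [3, -7]
dup -> [3, -7, -7]
/   -> [3, 1]
-24 -> [3, 1, -24]
11  -> [3, 1, -24, 11]
6   -> [3, 1, -24, 11, 6]
+   -> [3, 1, -24, 17]
-   -> [3, 1, -41]
-9  -> [3, 1, -41, -9]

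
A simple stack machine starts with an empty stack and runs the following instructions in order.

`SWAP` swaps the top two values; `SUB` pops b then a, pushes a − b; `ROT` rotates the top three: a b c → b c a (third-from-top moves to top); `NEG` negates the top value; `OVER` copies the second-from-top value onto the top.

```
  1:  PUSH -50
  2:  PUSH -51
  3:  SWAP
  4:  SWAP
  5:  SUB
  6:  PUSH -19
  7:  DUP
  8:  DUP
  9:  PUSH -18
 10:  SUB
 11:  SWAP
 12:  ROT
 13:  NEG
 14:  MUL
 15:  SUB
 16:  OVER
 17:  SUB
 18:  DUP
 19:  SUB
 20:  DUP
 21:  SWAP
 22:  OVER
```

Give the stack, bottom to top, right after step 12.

[1, -1, -19, -19]

PUSH -50  -50
PUSH -51  -50 -51
SWAP      -51 -50
SWAP      -50 -51
SUB       1
PUSH -19  1 -19
DUP       1 -19 -19
DUP       1 -19 -19 -19
PUSH -18  1 -19 -19 -19 -18
SUB       1 -19 -19 -1
SWAP      1 -19 -1 -19
ROT       1 -1 -19 -19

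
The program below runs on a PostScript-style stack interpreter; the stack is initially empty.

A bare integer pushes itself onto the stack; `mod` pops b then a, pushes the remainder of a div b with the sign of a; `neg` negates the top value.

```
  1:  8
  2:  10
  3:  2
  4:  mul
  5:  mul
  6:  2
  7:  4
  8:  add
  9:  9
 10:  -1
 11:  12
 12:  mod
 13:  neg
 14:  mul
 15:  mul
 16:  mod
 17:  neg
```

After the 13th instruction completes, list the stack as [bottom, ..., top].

[160, 6, 9, 1]

8   → [8]
10  → [8, 10]
2   → [8, 10, 2]
mul → [8, 20]
mul → [160]
2   → [160, 2]
4   → [160, 2, 4]
add → [160, 6]
9   → [160, 6, 9]
-1  → [160, 6, 9, -1]
12  → [160, 6, 9, -1, 12]
mod → [160, 6, 9, -1]
neg → [160, 6, 9, 1]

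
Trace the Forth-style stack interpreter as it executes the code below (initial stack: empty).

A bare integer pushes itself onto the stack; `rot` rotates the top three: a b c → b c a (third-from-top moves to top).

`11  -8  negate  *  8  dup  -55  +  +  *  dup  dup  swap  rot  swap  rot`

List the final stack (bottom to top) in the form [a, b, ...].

[-3432, -3432, -3432]

11     -> [11]
-8     -> [11, -8]
negate -> [11, 8]
*      -> [88]
8      -> [88, 8]
dup    -> [88, 8, 8]
-55    -> [88, 8, 8, -55]
+      -> [88, 8, -47]
+      -> [88, -39]
*      -> [-3432]
dup    -> [-3432, -3432]
dup    -> [-3432, -3432, -3432]
swap   -> [-3432, -3432, -3432]
rot    -> [-3432, -3432, -3432]
swap   -> [-3432, -3432, -3432]
rot    -> [-3432, -3432, -3432]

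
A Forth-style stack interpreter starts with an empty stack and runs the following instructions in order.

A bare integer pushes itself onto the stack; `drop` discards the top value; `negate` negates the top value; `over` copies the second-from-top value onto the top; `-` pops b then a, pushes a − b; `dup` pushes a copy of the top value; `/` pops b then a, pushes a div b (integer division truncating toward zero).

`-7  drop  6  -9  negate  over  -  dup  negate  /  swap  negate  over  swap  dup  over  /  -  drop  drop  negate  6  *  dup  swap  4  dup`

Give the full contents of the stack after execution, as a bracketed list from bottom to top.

[6, 6, 4, 4]

-7      [-7]
drop    []
6       [6]
-9      [6, -9]
negate  [6, 9]
over    [6, 9, 6]
-       [6, 3]
dup     [6, 3, 3]
negate  [6, 3, -3]
/       [6, -1]
swap    [-1, 6]
negate  [-1, -6]
over    [-1, -6, -1]
swap    [-1, -1, -6]
dup     [-1, -1, -6, -6]
over    [-1, -1, -6, -6, -6]
/       [-1, -1, -6, 1]
-       [-1, -1, -7]
drop    [-1, -1]
drop    [-1]
negate  [1]
6       [1, 6]
*       [6]
dup     [6, 6]
swap    [6, 6]
4       [6, 6, 4]
dup     [6, 6, 4, 4]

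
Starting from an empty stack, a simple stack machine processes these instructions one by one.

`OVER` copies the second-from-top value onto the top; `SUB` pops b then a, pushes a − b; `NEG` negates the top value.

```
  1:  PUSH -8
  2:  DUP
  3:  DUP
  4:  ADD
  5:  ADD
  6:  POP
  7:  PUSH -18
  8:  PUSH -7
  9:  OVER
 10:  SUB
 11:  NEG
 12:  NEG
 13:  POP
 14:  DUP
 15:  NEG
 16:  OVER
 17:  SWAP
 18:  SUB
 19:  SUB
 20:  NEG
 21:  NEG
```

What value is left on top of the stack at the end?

PUSH -8  → -8
DUP      → -8 -8
DUP      → -8 -8 -8
ADD      → -8 -16
ADD      → -24
POP      → (empty)
PUSH -18 → -18
PUSH -7  → -18 -7
OVER     → -18 -7 -18
SUB      → -18 11
NEG      → -18 -11
NEG      → -18 11
POP      → -18
DUP      → -18 -18
NEG      → -18 18
OVER     → -18 18 -18
SWAP     → -18 -18 18
SUB      → -18 -36
SUB      → 18
NEG      → -18
NEG      → 18

18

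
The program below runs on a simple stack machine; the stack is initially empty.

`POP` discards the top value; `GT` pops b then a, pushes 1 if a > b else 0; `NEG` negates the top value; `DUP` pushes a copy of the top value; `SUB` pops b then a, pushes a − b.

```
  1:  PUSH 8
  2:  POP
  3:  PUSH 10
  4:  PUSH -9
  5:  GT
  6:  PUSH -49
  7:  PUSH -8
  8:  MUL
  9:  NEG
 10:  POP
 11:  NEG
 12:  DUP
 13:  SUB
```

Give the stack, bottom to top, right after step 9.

[1, -392]

PUSH 8   : 8
POP      : (empty)
PUSH 10  : 10
PUSH -9  : 10 -9
GT       : 1
PUSH -49 : 1 -49
PUSH -8  : 1 -49 -8
MUL      : 1 392
NEG      : 1 -392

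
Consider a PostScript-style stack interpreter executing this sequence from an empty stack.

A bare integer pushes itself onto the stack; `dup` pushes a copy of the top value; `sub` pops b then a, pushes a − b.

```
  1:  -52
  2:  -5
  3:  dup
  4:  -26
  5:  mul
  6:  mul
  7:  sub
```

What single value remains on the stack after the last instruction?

598

-52 : -52
-5  : -52 -5
dup : -52 -5 -5
-26 : -52 -5 -5 -26
mul : -52 -5 130
mul : -52 -650
sub : 598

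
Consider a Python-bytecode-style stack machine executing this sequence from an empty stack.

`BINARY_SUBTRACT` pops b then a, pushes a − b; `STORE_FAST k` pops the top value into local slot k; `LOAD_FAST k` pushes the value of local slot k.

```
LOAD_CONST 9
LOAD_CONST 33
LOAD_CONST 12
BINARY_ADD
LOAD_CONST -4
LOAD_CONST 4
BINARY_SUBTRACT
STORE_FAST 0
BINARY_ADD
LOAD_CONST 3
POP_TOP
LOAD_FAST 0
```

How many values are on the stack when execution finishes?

2

LOAD_CONST 9    : 9
LOAD_CONST 33   : 9 33
LOAD_CONST 12   : 9 33 12
BINARY_ADD      : 9 45
LOAD_CONST -4   : 9 45 -4
LOAD_CONST 4    : 9 45 -4 4
BINARY_SUBTRACT : 9 45 -8
STORE_FAST 0    : 9 45
BINARY_ADD      : 54
LOAD_CONST 3    : 54 3
POP_TOP         : 54
LOAD_FAST 0     : 54 -8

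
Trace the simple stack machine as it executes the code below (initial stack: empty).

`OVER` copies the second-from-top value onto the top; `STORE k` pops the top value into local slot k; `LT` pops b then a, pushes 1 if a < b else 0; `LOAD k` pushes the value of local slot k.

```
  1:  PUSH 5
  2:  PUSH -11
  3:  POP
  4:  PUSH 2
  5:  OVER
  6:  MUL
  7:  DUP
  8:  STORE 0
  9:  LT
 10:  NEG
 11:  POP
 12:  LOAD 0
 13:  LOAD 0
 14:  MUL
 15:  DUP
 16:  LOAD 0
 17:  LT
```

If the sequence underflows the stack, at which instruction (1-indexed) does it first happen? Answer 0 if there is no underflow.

0

PUSH 5   → [5]
PUSH -11 → [5, -11]
POP      → [5]
PUSH 2   → [5, 2]
OVER     → [5, 2, 5]
MUL      → [5, 10]
DUP      → [5, 10, 10]
STORE 0  → [5, 10]
LT       → [1]
NEG      → [-1]
POP      → []
LOAD 0   → [10]
LOAD 0   → [10, 10]
MUL      → [100]
DUP      → [100, 100]
LOAD 0   → [100, 100, 10]
LT       → [100, 0]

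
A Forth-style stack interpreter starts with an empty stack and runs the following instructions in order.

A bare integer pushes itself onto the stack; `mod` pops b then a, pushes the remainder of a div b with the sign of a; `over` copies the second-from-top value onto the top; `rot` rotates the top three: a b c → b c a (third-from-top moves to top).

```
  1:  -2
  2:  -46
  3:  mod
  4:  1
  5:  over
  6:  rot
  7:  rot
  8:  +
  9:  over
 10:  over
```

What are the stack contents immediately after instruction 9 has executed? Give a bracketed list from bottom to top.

-2   -> -2
-46  -> -2 -46
mod  -> -2
1    -> -2 1
over -> -2 1 -2
rot  -> 1 -2 -2
rot  -> -2 -2 1
+    -> -2 -1
over -> -2 -1 -2

[-2, -1, -2]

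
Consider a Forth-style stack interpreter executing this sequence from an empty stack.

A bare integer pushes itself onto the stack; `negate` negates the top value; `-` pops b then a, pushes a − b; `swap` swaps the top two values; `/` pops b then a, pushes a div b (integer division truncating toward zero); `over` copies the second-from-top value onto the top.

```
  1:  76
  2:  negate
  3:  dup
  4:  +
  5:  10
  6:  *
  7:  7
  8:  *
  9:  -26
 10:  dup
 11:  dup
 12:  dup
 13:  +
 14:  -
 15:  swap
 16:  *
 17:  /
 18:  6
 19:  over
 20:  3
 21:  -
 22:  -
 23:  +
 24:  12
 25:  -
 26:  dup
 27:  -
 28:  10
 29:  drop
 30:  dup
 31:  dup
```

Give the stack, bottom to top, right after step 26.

[-3, -3]

76     : [76]
negate : [-76]
dup    : [-76, -76]
+      : [-152]
10     : [-152, 10]
*      : [-1520]
7      : [-1520, 7]
*      : [-10640]
-26    : [-10640, -26]
dup    : [-10640, -26, -26]
dup    : [-10640, -26, -26, -26]
dup    : [-10640, -26, -26, -26, -26]
+      : [-10640, -26, -26, -52]
-      : [-10640, -26, 26]
swap   : [-10640, 26, -26]
*      : [-10640, -676]
/      : [15]
6      : [15, 6]
over   : [15, 6, 15]
3      : [15, 6, 15, 3]
-      : [15, 6, 12]
-      : [15, -6]
+      : [9]
12     : [9, 12]
-      : [-3]
dup    : [-3, -3]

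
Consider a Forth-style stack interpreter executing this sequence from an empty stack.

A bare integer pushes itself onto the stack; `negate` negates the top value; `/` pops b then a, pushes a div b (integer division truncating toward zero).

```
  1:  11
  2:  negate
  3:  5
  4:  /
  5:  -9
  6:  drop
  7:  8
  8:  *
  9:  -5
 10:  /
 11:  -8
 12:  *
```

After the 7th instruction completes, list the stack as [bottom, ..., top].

[-2, 8]

11      11
negate  -11
5       -11 5
/       -2
-9      -2 -9
drop    -2
8       -2 8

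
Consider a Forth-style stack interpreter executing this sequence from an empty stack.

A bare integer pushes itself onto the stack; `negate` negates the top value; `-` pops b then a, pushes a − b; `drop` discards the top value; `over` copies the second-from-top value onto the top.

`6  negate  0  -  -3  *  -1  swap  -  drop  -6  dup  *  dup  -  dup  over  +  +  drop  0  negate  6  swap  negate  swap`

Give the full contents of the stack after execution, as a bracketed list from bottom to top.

6      → [6]
negate → [-6]
0      → [-6, 0]
-      → [-6]
-3     → [-6, -3]
*      → [18]
-1     → [18, -1]
swap   → [-1, 18]
-      → [-19]
drop   → []
-6     → [-6]
dup    → [-6, -6]
*      → [36]
dup    → [36, 36]
-      → [0]
dup    → [0, 0]
over   → [0, 0, 0]
+      → [0, 0]
+      → [0]
drop   → []
0      → [0]
negate → [0]
6      → [0, 6]
swap   → [6, 0]
negate → [6, 0]
swap   → [0, 6]

[0, 6]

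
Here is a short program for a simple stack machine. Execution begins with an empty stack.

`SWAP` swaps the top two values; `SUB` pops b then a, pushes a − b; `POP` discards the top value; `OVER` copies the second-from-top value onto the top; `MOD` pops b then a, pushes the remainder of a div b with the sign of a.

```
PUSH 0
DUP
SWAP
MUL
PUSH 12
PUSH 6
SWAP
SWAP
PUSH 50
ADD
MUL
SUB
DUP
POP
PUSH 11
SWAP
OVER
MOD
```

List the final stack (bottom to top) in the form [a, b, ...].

[11, -1]

PUSH 0   [0]
DUP      [0, 0]
SWAP     [0, 0]
MUL      [0]
PUSH 12  [0, 12]
PUSH 6   [0, 12, 6]
SWAP     [0, 6, 12]
SWAP     [0, 12, 6]
PUSH 50  [0, 12, 6, 50]
ADD      [0, 12, 56]
MUL      [0, 672]
SUB      [-672]
DUP      [-672, -672]
POP      [-672]
PUSH 11  [-672, 11]
SWAP     [11, -672]
OVER     [11, -672, 11]
MOD      [11, -1]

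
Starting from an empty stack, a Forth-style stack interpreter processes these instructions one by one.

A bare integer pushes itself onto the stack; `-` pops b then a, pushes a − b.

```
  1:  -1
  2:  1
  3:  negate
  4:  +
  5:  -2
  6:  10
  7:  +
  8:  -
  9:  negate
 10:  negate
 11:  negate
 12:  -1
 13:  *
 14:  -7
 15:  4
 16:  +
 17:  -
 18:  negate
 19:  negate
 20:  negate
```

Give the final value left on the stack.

-1     -> -1
1      -> -1 1
negate -> -1 -1
+      -> -2
-2     -> -2 -2
10     -> -2 -2 10
+      -> -2 8
-      -> -10
negate -> 10
negate -> -10
negate -> 10
-1     -> 10 -1
*      -> -10
-7     -> -10 -7
4      -> -10 -7 4
+      -> -10 -3
-      -> -7
negate -> 7
negate -> -7
negate -> 7

7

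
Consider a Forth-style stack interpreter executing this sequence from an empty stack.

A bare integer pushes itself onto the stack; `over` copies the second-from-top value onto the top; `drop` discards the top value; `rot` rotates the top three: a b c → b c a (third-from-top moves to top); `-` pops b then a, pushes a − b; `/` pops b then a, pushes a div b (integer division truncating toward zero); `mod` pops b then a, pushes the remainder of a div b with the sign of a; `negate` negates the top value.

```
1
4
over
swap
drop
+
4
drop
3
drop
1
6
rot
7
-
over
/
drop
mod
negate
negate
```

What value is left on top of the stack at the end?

1

1       1
4       1 4
over    1 4 1
swap    1 1 4
drop    1 1
+       2
4       2 4
drop    2
3       2 3
drop    2
1       2 1
6       2 1 6
rot     1 6 2
7       1 6 2 7
-       1 6 -5
over    1 6 -5 6
/       1 6 0
drop    1 6
mod     1
negate  -1
negate  1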